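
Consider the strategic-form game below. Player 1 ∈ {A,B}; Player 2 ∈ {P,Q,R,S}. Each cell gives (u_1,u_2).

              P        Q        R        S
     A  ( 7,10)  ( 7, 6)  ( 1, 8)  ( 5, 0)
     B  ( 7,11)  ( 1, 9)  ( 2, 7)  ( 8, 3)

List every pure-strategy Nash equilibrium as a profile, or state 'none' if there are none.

NE set: (A,P), (B,P)

(A,P): NE
(A,Q): not NE [P2→P gives 10>6]
(A,R): not NE [P1→B gives 2>1; P2→P gives 10>8]
(A,S): not NE [P1→B gives 8>5; P2→P gives 10>0]
(B,P): NE
(B,Q): not NE [P1→A gives 7>1; P2→P gives 11>9]
(B,R): not NE [P2→P gives 11>7]
(B,S): not NE [P2→P gives 11>3]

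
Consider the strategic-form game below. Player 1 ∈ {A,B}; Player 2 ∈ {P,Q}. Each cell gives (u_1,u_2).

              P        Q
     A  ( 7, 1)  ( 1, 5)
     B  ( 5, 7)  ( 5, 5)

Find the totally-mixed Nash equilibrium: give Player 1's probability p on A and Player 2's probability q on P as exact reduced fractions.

P1 indiff ⇒ q·7+(1-q)·1 = q·5+(1-q)·5 ⇒ q(2) = (1-q)(4) ⇒ q = 2/3
P2 indiff ⇒ p·1+(1-p)·7 = p·5+(1-p)·5 ⇒ p(-4) = (1-p)(-2) ⇒ p = 1/3

P1 mixes 1/3 on A; P2 mixes 2/3 on P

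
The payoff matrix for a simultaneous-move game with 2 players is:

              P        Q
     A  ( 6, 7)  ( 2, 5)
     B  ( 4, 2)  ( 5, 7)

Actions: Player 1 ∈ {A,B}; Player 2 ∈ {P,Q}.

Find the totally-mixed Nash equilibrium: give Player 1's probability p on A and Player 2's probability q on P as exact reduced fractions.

P1 indiff ⇒ q·6+(1-q)·2 = q·4+(1-q)·5 ⇒ q(2) = (1-q)(3) ⇒ q = 3/5
P2 indiff ⇒ p·7+(1-p)·2 = p·5+(1-p)·7 ⇒ p(2) = (1-p)(5) ⇒ p = 5/7

p=5/7, q=3/5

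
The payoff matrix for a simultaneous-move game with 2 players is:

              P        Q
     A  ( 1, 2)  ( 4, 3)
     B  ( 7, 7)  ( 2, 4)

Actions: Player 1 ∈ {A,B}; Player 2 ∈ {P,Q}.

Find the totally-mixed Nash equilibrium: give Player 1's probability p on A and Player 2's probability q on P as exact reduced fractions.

P1 indiff ⇒ q·1+(1-q)·4 = q·7+(1-q)·2 ⇒ q(-6) = (1-q)(-2) ⇒ q = 1/4
P2 indiff ⇒ p·2+(1-p)·7 = p·3+(1-p)·4 ⇒ p(-1) = (1-p)(-3) ⇒ p = 3/4

P1 mixes 3/4 on A; P2 mixes 1/4 on P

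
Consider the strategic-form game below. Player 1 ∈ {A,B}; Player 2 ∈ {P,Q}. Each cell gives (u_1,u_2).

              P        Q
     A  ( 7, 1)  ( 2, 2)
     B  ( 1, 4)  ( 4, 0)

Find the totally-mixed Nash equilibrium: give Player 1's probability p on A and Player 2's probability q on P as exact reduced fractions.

(p,q) = (4/5, 1/4)

P1 indiff ⇒ q·7+(1-q)·2 = q·1+(1-q)·4 ⇒ q(6) = (1-q)(2) ⇒ q = 1/4
P2 indiff ⇒ p·1+(1-p)·4 = p·2+(1-p)·0 ⇒ p(-1) = (1-p)(-4) ⇒ p = 4/5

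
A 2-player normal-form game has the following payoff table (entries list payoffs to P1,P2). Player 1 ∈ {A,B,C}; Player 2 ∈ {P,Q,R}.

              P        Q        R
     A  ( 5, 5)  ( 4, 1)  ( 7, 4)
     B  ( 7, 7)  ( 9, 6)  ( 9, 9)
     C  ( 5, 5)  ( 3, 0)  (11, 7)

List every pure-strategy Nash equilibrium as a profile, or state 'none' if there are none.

Nash profiles: (C,R)

(A,P): not NE [P1→B gives 7>5]
(A,Q): not NE [P1→B gives 9>4; P2→P gives 5>1]
(A,R): not NE [P1→C gives 11>7; P2→P gives 5>4]
(B,P): not NE [P2→R gives 9>7]
(B,Q): not NE [P2→R gives 9>6]
(B,R): not NE [P1→C gives 11>9]
(C,P): not NE [P1→B gives 7>5; P2→R gives 7>5]
(C,Q): not NE [P1→B gives 9>3; P2→R gives 7>0]
(C,R): NE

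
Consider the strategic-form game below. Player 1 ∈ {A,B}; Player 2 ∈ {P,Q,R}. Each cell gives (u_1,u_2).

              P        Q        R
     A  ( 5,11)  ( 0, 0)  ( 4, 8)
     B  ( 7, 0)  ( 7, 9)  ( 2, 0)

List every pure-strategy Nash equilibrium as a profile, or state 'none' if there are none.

(A,P): not NE [P1→B gives 7>5]
(A,Q): not NE [P1→B gives 7>0; P2→P gives 11>0]
(A,R): not NE [P2→P gives 11>8]
(B,P): not NE [P2→Q gives 9>0]
(B,Q): NE
(B,R): not NE [P1→A gives 4>2; P2→Q gives 9>0]

NE set: (B,Q)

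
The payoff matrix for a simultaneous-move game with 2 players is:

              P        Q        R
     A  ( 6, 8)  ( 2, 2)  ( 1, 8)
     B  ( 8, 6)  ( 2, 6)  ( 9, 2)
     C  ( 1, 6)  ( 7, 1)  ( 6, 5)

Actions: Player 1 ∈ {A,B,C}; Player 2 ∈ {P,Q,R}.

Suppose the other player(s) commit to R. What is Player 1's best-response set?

u_1(A vs R) = 1
u_1(B vs R) = 9
u_1(C vs R) = 6
max payoff 9 at {B}

P1 best: {B}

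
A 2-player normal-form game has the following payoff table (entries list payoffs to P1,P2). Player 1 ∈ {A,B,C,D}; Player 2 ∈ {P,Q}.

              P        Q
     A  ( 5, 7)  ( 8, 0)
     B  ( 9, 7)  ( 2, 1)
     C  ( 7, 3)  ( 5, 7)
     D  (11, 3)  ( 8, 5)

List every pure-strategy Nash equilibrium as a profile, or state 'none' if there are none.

Nash profiles: (D,Q)

(A,P): not NE [P1→D gives 11>5]
(A,Q): not NE [P2→P gives 7>0]
(B,P): not NE [P1→D gives 11>9]
(B,Q): not NE [P1→D gives 8>2; P2→P gives 7>1]
(C,P): not NE [P1→D gives 11>7; P2→Q gives 7>3]
(C,Q): not NE [P1→D gives 8>5]
(D,P): not NE [P2→Q gives 5>3]
(D,Q): NE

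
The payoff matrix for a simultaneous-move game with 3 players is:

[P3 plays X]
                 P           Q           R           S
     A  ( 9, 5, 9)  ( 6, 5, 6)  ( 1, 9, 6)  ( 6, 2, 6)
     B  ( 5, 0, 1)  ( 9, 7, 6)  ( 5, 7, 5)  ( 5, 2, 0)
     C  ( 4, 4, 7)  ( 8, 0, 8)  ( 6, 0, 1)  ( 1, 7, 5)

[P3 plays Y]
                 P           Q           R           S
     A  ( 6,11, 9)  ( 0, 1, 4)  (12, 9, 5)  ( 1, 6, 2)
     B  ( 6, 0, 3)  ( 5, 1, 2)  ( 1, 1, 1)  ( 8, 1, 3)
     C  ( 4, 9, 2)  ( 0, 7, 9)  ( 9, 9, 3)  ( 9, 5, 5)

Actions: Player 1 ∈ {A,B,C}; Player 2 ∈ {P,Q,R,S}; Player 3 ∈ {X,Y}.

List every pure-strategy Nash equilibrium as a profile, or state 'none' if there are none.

(A,P,X): not NE [P2→R gives 9>5]
(A,P,Y): NE
(A,Q,X): not NE [P1→B gives 9>6; P2→R gives 9>5]
(A,Q,Y): not NE [P1→B gives 5>0; P2→P gives 11>1; P3→X gives 6>4]
(A,R,X): not NE [P1→C gives 6>1]
(A,R,Y): not NE [P2→P gives 11>9; P3→X gives 6>5]
(A,S,X): not NE [P2→R gives 9>2]
(A,S,Y): not NE [P1→C gives 9>1; P2→P gives 11>6; P3→X gives 6>2]
(B,P,X): not NE [P1→A gives 9>5; P2→R gives 7>0; P3→Y gives 3>1]
(B,P,Y): not NE [P2→S gives 1>0]
(B,Q,X): NE
(B,Q,Y): not NE [P3→X gives 6>2]
(B,R,X): not NE [P1→C gives 6>5]
(B,R,Y): not NE [P1→A gives 12>1; P3→X gives 5>1]
(B,S,X): not NE [P1→A gives 6>5; P2→R gives 7>2; P3→Y gives 3>0]
(B,S,Y): not NE [P1→C gives 9>8]
(C,P,X): not NE [P1→A gives 9>4; P2→S gives 7>4]
(C,P,Y): not NE [P1→B gives 6>4; P3→X gives 7>2]
(C,Q,X): not NE [P1→B gives 9>8; P2→S gives 7>0; P3→Y gives 9>8]
(C,Q,Y): not NE [P1→B gives 5>0; P2→R gives 9>7]
(C,R,X): not NE [P2→S gives 7>0; P3→Y gives 3>1]
(C,R,Y): not NE [P1→A gives 12>9]
(C,S,X): not NE [P1→A gives 6>1]
(C,S,Y): not NE [P2→R gives 9>5]

PSNE = {(A,P,Y), (B,Q,X)}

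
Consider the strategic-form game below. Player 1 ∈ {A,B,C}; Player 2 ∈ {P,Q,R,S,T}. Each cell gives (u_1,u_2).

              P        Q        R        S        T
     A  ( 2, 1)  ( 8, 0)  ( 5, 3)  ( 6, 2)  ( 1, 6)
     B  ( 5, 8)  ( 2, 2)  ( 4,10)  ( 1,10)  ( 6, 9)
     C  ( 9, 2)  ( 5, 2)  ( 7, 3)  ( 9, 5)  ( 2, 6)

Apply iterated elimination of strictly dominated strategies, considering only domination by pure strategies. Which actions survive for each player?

Survivors P1:{B,C} P2:{R,S,T}

P2 drop P (R beats it: A:3>1 B:10>8 C:3>2)
P2 drop Q (R beats it: A:3>0 B:10>2 C:3>2)
P1 drop A (C beats it: R:7>5 S:9>6 T:2>1)
P1→{B,C} P2→{R,S,T}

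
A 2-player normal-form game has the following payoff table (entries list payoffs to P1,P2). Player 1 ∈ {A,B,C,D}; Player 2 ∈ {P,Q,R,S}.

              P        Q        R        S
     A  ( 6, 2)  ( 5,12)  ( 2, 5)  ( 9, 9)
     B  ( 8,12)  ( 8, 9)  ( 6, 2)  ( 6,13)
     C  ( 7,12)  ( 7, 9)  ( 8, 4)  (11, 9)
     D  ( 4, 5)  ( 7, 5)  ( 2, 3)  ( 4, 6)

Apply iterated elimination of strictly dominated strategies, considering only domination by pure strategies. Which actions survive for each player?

P1 drop A (C beats it: P:7>6 Q:7>5 R:8>2 S:11>9)
P1 drop D (B beats it: P:8>4 Q:8>7 R:6>2 S:6>4)
P2 drop Q (P beats it: B:12>9 C:12>9)
P2 drop R (P beats it: B:12>2 C:12>4)
P1→{B,C} P2→{P,S}

Survivors P1:{B,C} P2:{P,S}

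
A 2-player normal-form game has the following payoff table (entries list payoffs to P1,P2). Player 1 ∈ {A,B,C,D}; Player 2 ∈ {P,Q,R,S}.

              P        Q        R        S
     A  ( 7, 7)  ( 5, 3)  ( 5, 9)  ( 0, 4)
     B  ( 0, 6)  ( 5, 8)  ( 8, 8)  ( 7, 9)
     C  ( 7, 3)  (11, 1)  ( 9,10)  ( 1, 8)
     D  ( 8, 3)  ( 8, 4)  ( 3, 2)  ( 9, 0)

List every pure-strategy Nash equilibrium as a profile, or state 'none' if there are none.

(A,P): not NE [P1→D gives 8>7; P2→R gives 9>7]
(A,Q): not NE [P1→C gives 11>5; P2→R gives 9>3]
(A,R): not NE [P1→C gives 9>5]
(A,S): not NE [P1→D gives 9>0; P2→R gives 9>4]
(B,P): not NE [P1→D gives 8>0; P2→S gives 9>6]
(B,Q): not NE [P1→C gives 11>5; P2→S gives 9>8]
(B,R): not NE [P1→C gives 9>8; P2→S gives 9>8]
(B,S): not NE [P1→D gives 9>7]
(C,P): not NE [P1→D gives 8>7; P2→R gives 10>3]
(C,Q): not NE [P2→R gives 10>1]
(C,R): NE
(C,S): not NE [P1→D gives 9>1; P2→R gives 10>8]
(D,P): not NE [P2→Q gives 4>3]
(D,Q): not NE [P1→C gives 11>8]
(D,R): not NE [P1→C gives 9>3; P2→Q gives 4>2]
(D,S): not NE [P2→Q gives 4>0]

PSNE = {(C,R)}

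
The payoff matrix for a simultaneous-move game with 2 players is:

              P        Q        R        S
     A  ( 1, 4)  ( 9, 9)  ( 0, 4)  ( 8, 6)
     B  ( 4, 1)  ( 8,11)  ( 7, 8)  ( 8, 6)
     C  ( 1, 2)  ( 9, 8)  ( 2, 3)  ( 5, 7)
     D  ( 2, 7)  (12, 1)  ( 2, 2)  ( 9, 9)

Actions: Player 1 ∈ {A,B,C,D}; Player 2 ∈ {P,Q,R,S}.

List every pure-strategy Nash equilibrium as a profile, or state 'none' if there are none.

(A,P): not NE [P1→B gives 4>1; P2→Q gives 9>4]
(A,Q): not NE [P1→D gives 12>9]
(A,R): not NE [P1→B gives 7>0; P2→Q gives 9>4]
(A,S): not NE [P1→D gives 9>8; P2→Q gives 9>6]
(B,P): not NE [P2→Q gives 11>1]
(B,Q): not NE [P1→D gives 12>8]
(B,R): not NE [P2→Q gives 11>8]
(B,S): not NE [P1→D gives 9>8; P2→Q gives 11>6]
(C,P): not NE [P1→B gives 4>1; P2→Q gives 8>2]
(C,Q): not NE [P1→D gives 12>9]
(C,R): not NE [P1→B gives 7>2; P2→Q gives 8>3]
(C,S): not NE [P1→D gives 9>5; P2→Q gives 8>7]
(D,P): not NE [P1→B gives 4>2; P2→S gives 9>7]
(D,Q): not NE [P2→S gives 9>1]
(D,R): not NE [P1→B gives 7>2; P2→S gives 9>2]
(D,S): NE

Nash profiles: (D,S)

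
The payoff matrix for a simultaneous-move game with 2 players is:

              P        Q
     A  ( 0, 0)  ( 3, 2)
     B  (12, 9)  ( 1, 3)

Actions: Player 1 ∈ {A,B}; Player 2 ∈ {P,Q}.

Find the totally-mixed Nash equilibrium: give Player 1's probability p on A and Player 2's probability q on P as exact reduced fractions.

P1 indiff ⇒ q·0+(1-q)·3 = q·12+(1-q)·1 ⇒ q(-12) = (1-q)(-2) ⇒ q = 1/7
P2 indiff ⇒ p·0+(1-p)·9 = p·2+(1-p)·3 ⇒ p(-2) = (1-p)(-6) ⇒ p = 3/4

P1 mixes 3/4 on A; P2 mixes 1/7 on P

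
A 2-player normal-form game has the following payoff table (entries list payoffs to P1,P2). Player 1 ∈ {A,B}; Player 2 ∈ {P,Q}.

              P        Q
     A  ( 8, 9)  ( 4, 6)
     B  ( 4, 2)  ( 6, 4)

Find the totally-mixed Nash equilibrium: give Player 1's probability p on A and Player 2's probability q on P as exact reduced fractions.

P1 indiff ⇒ q·8+(1-q)·4 = q·4+(1-q)·6 ⇒ q(4) = (1-q)(2) ⇒ q = 1/3
P2 indiff ⇒ p·9+(1-p)·2 = p·6+(1-p)·4 ⇒ p(3) = (1-p)(2) ⇒ p = 2/5

(p,q) = (2/5, 1/3)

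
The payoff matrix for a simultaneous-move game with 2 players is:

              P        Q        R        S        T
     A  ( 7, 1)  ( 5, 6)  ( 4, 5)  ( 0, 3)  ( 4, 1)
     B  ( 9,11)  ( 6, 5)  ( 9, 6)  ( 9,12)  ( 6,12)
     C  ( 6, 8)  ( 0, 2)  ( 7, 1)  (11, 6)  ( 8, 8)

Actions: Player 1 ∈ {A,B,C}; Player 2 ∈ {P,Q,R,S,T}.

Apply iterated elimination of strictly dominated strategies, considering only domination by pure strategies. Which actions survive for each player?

P1 drop A (B beats it: P:9>7 Q:6>5 R:9>4 S:9>0 T:6>4)
P2 drop Q (P beats it: B:11>5 C:8>2)
P2 drop R (P beats it: B:11>6 C:8>1)
P1→{B,C} P2→{P,S,T}

IESDS → P1:{B,C} P2:{P,S,T}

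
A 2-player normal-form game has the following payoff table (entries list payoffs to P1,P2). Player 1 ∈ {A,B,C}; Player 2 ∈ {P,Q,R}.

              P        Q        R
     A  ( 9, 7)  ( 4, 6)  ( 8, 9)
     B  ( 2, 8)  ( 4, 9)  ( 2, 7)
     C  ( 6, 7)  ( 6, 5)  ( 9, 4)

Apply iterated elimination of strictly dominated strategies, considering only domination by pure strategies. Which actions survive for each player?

Remaining: P1:{A,C} P2:{P,R}

P1 drop B (C beats it: P:6>2 Q:6>4 R:9>2)
P2 drop Q (P beats it: A:7>6 C:7>5)
P1→{A,C} P2→{P,R}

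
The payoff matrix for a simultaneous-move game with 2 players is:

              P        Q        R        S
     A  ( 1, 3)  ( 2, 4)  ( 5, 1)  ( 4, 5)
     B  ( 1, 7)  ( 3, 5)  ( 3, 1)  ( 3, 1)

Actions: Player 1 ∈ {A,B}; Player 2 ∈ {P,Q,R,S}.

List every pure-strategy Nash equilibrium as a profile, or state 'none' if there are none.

NE set: (A,S), (B,P)

(A,P): not NE [P2→S gives 5>3]
(A,Q): not NE [P1→B gives 3>2; P2→S gives 5>4]
(A,R): not NE [P2→S gives 5>1]
(A,S): NE
(B,P): NE
(B,Q): not NE [P2→P gives 7>5]
(B,R): not NE [P1→A gives 5>3; P2→P gives 7>1]
(B,S): not NE [P1→A gives 4>3; P2→P gives 7>1]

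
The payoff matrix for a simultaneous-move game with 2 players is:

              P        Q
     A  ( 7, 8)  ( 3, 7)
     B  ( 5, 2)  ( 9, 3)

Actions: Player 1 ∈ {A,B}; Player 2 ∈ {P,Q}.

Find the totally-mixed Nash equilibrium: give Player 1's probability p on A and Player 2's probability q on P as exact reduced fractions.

P1 mixes 1/2 on A; P2 mixes 3/4 on P

P1 indiff ⇒ q·7+(1-q)·3 = q·5+(1-q)·9 ⇒ q(2) = (1-q)(6) ⇒ q = 3/4
P2 indiff ⇒ p·8+(1-p)·2 = p·7+(1-p)·3 ⇒ p(1) = (1-p)(1) ⇒ p = 1/2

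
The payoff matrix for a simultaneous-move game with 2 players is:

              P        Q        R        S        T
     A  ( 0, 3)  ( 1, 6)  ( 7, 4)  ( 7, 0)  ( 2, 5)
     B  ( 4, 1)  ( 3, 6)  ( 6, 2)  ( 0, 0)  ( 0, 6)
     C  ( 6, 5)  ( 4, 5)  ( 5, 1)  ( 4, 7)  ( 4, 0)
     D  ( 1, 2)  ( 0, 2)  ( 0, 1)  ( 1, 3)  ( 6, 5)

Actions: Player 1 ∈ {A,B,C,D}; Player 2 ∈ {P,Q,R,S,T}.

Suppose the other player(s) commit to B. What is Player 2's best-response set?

argmax u_2 = {Q,T}

u_2(P vs B) = 1
u_2(Q vs B) = 6
u_2(R vs B) = 2
u_2(S vs B) = 0
u_2(T vs B) = 6
max payoff 6 at {Q,T}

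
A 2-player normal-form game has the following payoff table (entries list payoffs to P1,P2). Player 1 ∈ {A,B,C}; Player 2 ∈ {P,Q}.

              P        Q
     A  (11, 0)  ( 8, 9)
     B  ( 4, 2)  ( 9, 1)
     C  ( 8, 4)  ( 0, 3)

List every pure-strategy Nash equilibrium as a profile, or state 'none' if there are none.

Equilibria: none

(A,P): not NE [P2→Q gives 9>0]
(A,Q): not NE [P1→B gives 9>8]
(B,P): not NE [P1→A gives 11>4]
(B,Q): not NE [P2→P gives 2>1]
(C,P): not NE [P1→A gives 11>8]
(C,Q): not NE [P1→B gives 9>0; P2→P gives 4>3]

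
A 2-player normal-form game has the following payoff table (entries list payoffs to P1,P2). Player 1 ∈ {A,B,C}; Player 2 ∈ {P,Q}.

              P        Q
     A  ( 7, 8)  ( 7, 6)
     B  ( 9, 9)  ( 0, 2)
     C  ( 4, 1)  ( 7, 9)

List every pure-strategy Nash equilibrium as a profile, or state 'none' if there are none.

NE set: (B,P), (C,Q)

(A,P): not NE [P1→B gives 9>7]
(A,Q): not NE [P2→P gives 8>6]
(B,P): NE
(B,Q): not NE [P1→C gives 7>0; P2→P gives 9>2]
(C,P): not NE [P1→B gives 9>4; P2→Q gives 9>1]
(C,Q): NE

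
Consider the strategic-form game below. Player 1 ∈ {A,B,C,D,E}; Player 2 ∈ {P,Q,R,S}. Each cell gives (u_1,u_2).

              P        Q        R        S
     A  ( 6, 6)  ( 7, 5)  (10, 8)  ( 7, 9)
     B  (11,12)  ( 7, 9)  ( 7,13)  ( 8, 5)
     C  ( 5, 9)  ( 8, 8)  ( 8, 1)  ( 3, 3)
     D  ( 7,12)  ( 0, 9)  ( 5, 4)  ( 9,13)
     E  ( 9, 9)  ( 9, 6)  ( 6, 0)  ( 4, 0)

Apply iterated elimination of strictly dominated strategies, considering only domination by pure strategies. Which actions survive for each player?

P2 drop Q (P beats it: A:6>5 B:12>9 C:9>8 D:12>9 E:9>6)
P1 drop C (A beats it: P:6>5 R:10>8 S:7>3)
P1 drop E (B beats it: P:11>9 R:7>6 S:8>4)
P1→{A,B,D} P2→{P,R,S}

Remaining: P1:{A,B,D} P2:{P,R,S}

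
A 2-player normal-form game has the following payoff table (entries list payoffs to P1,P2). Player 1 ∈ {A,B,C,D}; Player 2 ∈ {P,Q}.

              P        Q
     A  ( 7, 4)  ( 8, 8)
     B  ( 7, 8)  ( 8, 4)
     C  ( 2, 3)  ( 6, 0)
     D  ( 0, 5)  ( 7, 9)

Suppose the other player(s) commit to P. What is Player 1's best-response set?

u_1(A vs P) = 7
u_1(B vs P) = 7
u_1(C vs P) = 2
u_1(D vs P) = 0
max payoff 7 at {A,B}

BR_1 = {A,B}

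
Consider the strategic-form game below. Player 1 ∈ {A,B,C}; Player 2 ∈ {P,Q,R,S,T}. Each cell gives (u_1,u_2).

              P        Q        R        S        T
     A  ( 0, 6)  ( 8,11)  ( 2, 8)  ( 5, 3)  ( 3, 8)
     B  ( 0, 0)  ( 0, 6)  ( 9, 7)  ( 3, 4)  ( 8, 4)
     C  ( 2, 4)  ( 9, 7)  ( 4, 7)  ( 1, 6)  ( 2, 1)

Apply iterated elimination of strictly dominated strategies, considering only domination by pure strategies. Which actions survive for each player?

P2 drop P (Q beats it: A:11>6 B:6>0 C:7>4)
P2 drop S (Q beats it: A:11>3 B:6>4 C:7>6)
P2 drop T (Q beats it: A:11>8 B:6>4 C:7>1)
P1 drop A (C beats it: Q:9>8 R:4>2)
P1→{B,C} P2→{Q,R}

IESDS → P1:{B,C} P2:{Q,R}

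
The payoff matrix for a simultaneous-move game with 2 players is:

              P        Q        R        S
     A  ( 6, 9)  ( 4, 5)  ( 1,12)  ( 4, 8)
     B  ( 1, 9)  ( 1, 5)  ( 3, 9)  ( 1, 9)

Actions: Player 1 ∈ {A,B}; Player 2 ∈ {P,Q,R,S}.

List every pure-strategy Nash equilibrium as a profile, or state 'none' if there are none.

(A,P): not NE [P2→R gives 12>9]
(A,Q): not NE [P2→R gives 12>5]
(A,R): not NE [P1→B gives 3>1]
(A,S): not NE [P2→R gives 12>8]
(B,P): not NE [P1→A gives 6>1]
(B,Q): not NE [P1→A gives 4>1; P2→S gives 9>5]
(B,R): NE
(B,S): not NE [P1→A gives 4>1]

Nash profiles: (B,R)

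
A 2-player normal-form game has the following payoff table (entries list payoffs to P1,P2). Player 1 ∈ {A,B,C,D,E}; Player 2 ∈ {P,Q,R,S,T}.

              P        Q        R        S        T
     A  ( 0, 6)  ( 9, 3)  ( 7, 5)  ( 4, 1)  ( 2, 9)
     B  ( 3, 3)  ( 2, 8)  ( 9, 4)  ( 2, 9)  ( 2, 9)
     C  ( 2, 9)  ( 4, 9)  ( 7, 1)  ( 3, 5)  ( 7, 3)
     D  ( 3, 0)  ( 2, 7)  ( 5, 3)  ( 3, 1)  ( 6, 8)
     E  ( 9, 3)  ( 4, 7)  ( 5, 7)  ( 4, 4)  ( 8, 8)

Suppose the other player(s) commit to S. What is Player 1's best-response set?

u_1(A vs S) = 4
u_1(B vs S) = 2
u_1(C vs S) = 3
u_1(D vs S) = 3
u_1(E vs S) = 4
max payoff 4 at {A,E}

BR_1 = {A,E}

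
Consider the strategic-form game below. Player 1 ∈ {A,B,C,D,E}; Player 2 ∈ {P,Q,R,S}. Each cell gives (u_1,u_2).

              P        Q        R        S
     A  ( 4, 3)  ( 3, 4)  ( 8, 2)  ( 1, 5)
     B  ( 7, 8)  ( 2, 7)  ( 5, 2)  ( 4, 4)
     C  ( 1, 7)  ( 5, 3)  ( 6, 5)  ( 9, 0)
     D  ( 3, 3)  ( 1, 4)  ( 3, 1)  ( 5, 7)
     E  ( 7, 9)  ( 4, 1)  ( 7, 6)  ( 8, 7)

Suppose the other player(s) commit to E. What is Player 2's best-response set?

P2 best: {P}

u_2(P vs E) = 9
u_2(Q vs E) = 1
u_2(R vs E) = 6
u_2(S vs E) = 7
max payoff 9 at {P}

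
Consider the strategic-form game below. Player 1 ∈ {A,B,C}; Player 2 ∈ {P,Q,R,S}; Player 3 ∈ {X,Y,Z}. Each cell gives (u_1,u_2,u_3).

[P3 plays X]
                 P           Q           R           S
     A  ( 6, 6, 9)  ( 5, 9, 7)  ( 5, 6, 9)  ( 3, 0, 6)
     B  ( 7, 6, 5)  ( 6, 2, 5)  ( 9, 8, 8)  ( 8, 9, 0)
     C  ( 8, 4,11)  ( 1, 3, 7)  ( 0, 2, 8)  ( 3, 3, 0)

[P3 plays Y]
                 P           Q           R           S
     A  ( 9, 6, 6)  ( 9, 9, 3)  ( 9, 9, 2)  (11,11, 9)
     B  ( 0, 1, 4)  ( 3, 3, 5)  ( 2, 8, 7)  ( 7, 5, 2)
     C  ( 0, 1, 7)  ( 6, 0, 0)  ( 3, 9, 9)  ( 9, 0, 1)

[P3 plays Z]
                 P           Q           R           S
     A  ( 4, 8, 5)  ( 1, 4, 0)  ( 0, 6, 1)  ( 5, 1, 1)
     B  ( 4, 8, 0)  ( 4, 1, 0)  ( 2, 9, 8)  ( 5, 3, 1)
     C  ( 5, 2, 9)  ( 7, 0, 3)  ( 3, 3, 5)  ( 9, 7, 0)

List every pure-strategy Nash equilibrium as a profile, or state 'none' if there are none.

NE set: (A,S,Y), (C,P,X)

(A,P,X): not NE [P1→C gives 8>6; P2→Q gives 9>6]
(A,P,Y): not NE [P2→S gives 11>6; P3→X gives 9>6]
(A,P,Z): not NE [P1→C gives 5>4; P3→X gives 9>5]
(A,Q,X): not NE [P1→B gives 6>5]
(A,Q,Y): not NE [P2→S gives 11>9; P3→X gives 7>3]
(A,Q,Z): not NE [P1→C gives 7>1; P2→P gives 8>4; P3→X gives 7>0]
(A,R,X): not NE [P1→B gives 9>5; P2→Q gives 9>6]
(A,R,Y): not NE [P2→S gives 11>9; P3→X gives 9>2]
(A,R,Z): not NE [P1→C gives 3>0; P2→P gives 8>6; P3→X gives 9>1]
(A,S,X): not NE [P1→B gives 8>3; P2→Q gives 9>0; P3→Y gives 9>6]
(A,S,Y): NE
(A,S,Z): not NE [P1→C gives 9>5; P2→P gives 8>1; P3→Y gives 9>1]
(B,P,X): not NE [P1→C gives 8>7; P2→S gives 9>6]
(B,P,Y): not NE [P1→A gives 9>0; P2→R gives 8>1; P3→X gives 5>4]
(B,P,Z): not NE [P1→C gives 5>4; P2→R gives 9>8; P3→X gives 5>0]
(B,Q,X): not NE [P2→S gives 9>2]
(B,Q,Y): not NE [P1→A gives 9>3; P2→R gives 8>3]
(B,Q,Z): not NE [P1→C gives 7>4; P2→R gives 9>1; P3→Y gives 5>0]
(B,R,X): not NE [P2→S gives 9>8]
(B,R,Y): not NE [P1→A gives 9>2; P3→Z gives 8>7]
(B,R,Z): not NE [P1→C gives 3>2]
(B,S,X): not NE [P3→Y gives 2>0]
(B,S,Y): not NE [P1→A gives 11>7; P2→R gives 8>5]
(B,S,Z): not NE [P1→C gives 9>5; P2→R gives 9>3; P3→Y gives 2>1]
(C,P,X): NE
(C,P,Y): not NE [P1→A gives 9>0; P2→R gives 9>1; P3→X gives 11>7]
(C,P,Z): not NE [P2→S gives 7>2; P3→X gives 11>9]
(C,Q,X): not NE [P1→B gives 6>1; P2→P gives 4>3]
(C,Q,Y): not NE [P1→A gives 9>6; P2→R gives 9>0; P3→X gives 7>0]
(C,Q,Z): not NE [P2→S gives 7>0; P3→X gives 7>3]
(C,R,X): not NE [P1→B gives 9>0; P2→P gives 4>2; P3→Y gives 9>8]
(C,R,Y): not NE [P1→A gives 9>3]
(C,R,Z): not NE [P2→S gives 7>3; P3→Y gives 9>5]
(C,S,X): not NE [P1→B gives 8>3; P2→P gives 4>3; P3→Y gives 1>0]
(C,S,Y): not NE [P1→A gives 11>9; P2→R gives 9>0]
(C,S,Z): not NE [P3→Y gives 1>0]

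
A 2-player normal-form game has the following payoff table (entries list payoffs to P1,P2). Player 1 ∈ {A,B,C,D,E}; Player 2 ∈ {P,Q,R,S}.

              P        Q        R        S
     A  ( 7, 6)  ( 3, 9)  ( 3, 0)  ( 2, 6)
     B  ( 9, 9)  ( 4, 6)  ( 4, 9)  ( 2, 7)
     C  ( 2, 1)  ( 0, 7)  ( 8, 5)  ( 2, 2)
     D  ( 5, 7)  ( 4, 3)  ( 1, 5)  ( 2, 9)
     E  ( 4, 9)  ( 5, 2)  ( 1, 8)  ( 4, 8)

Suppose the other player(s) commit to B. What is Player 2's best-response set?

BR_2 = {P,R}

u_2(P vs B) = 9
u_2(Q vs B) = 6
u_2(R vs B) = 9
u_2(S vs B) = 7
max payoff 9 at {P,R}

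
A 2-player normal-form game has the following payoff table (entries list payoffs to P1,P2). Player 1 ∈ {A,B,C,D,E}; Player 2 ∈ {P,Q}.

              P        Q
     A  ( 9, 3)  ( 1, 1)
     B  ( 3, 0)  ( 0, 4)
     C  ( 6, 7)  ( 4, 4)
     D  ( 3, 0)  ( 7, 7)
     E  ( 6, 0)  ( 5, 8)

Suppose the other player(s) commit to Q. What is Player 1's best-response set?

u_1(A vs Q) = 1
u_1(B vs Q) = 0
u_1(C vs Q) = 4
u_1(D vs Q) = 7
u_1(E vs Q) = 5
max payoff 7 at {D}

P1 best: {D}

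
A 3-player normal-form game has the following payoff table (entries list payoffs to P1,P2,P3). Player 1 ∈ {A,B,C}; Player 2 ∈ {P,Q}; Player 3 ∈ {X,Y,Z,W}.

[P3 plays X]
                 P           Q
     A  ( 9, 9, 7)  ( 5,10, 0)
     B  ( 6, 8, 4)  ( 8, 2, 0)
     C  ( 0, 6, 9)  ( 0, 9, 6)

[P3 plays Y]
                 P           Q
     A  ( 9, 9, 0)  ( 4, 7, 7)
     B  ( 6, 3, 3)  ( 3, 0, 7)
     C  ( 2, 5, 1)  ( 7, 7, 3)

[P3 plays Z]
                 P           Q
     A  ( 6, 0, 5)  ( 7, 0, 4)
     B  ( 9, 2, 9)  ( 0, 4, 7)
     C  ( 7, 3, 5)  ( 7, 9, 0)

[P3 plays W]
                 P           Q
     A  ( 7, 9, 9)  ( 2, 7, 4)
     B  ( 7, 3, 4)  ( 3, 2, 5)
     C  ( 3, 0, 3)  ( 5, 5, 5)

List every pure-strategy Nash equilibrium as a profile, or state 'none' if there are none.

(A,P,X): not NE [P2→Q gives 10>9; P3→W gives 9>7]
(A,P,Y): not NE [P3→W gives 9>0]
(A,P,Z): not NE [P1→B gives 9>6; P3→W gives 9>5]
(A,P,W): NE
(A,Q,X): not NE [P1→B gives 8>5; P3→Y gives 7>0]
(A,Q,Y): not NE [P1→C gives 7>4; P2→P gives 9>7]
(A,Q,Z): not NE [P3→Y gives 7>4]
(A,Q,W): not NE [P1→C gives 5>2; P2→P gives 9>7; P3→Y gives 7>4]
(B,P,X): not NE [P1→A gives 9>6; P3→Z gives 9>4]
(B,P,Y): not NE [P1→A gives 9>6; P3→Z gives 9>3]
(B,P,Z): not NE [P2→Q gives 4>2]
(B,P,W): not NE [P3→Z gives 9>4]
(B,Q,X): not NE [P2→P gives 8>2; P3→Z gives 7>0]
(B,Q,Y): not NE [P1→C gives 7>3; P2→P gives 3>0]
(B,Q,Z): not NE [P1→C gives 7>0]
(B,Q,W): not NE [P1→C gives 5>3; P2→P gives 3>2; P3→Z gives 7>5]
(C,P,X): not NE [P1→A gives 9>0; P2→Q gives 9>6]
(C,P,Y): not NE [P1→A gives 9>2; P2→Q gives 7>5; P3→X gives 9>1]
(C,P,Z): not NE [P1→B gives 9>7; P2→Q gives 9>3; P3→X gives 9>5]
(C,P,W): not NE [P1→B gives 7>3; P2→Q gives 5>0; P3→X gives 9>3]
(C,Q,X): not NE [P1→B gives 8>0]
(C,Q,Y): not NE [P3→X gives 6>3]
(C,Q,Z): not NE [P3→X gives 6>0]
(C,Q,W): not NE [P3→X gives 6>5]

NE set: (A,P,W)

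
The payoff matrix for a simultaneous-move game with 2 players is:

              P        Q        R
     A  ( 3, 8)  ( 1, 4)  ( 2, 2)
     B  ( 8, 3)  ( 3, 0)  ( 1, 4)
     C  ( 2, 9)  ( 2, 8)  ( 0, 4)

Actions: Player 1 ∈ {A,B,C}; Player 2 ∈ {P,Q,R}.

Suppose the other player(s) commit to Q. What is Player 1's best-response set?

argmax u_1 = {B}

u_1(A vs Q) = 1
u_1(B vs Q) = 3
u_1(C vs Q) = 2
max payoff 3 at {B}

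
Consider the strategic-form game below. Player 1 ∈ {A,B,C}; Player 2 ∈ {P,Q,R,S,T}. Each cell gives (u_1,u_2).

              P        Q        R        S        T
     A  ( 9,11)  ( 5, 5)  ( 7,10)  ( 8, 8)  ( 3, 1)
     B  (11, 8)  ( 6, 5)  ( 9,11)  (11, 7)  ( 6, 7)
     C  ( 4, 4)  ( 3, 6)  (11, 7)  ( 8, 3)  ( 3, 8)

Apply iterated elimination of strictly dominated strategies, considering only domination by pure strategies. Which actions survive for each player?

P1 drop A (B beats it: P:11>9 Q:6>5 R:9>7 S:11>8 T:6>3)
P2 drop P (R beats it: B:11>8 C:7>4)
P2 drop Q (R beats it: B:11>5 C:7>6)
P2 drop S (R beats it: B:11>7 C:7>3)
P1→{B,C} P2→{R,T}

IESDS → P1:{B,C} P2:{R,T}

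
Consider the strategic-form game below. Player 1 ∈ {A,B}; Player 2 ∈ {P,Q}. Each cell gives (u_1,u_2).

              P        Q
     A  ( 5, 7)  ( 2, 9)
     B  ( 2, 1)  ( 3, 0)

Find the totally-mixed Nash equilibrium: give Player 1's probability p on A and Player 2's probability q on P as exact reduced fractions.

P1 mixes 1/3 on A; P2 mixes 1/4 on P

P1 indiff ⇒ q·5+(1-q)·2 = q·2+(1-q)·3 ⇒ q(3) = (1-q)(1) ⇒ q = 1/4
P2 indiff ⇒ p·7+(1-p)·1 = p·9+(1-p)·0 ⇒ p(-2) = (1-p)(-1) ⇒ p = 1/3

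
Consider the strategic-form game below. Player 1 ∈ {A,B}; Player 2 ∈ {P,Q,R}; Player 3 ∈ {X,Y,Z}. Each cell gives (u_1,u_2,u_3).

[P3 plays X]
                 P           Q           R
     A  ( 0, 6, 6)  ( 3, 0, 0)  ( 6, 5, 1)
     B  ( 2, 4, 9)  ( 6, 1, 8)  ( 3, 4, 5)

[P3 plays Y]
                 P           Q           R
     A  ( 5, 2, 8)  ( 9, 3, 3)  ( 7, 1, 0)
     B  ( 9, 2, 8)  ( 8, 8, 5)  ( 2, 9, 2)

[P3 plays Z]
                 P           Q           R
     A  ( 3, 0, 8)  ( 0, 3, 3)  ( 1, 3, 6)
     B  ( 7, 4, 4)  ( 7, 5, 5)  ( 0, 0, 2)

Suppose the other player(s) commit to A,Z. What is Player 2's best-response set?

u_2(P vs A,Z) = 0
u_2(Q vs A,Z) = 3
u_2(R vs A,Z) = 3
max payoff 3 at {Q,R}

P2 best: {Q,R}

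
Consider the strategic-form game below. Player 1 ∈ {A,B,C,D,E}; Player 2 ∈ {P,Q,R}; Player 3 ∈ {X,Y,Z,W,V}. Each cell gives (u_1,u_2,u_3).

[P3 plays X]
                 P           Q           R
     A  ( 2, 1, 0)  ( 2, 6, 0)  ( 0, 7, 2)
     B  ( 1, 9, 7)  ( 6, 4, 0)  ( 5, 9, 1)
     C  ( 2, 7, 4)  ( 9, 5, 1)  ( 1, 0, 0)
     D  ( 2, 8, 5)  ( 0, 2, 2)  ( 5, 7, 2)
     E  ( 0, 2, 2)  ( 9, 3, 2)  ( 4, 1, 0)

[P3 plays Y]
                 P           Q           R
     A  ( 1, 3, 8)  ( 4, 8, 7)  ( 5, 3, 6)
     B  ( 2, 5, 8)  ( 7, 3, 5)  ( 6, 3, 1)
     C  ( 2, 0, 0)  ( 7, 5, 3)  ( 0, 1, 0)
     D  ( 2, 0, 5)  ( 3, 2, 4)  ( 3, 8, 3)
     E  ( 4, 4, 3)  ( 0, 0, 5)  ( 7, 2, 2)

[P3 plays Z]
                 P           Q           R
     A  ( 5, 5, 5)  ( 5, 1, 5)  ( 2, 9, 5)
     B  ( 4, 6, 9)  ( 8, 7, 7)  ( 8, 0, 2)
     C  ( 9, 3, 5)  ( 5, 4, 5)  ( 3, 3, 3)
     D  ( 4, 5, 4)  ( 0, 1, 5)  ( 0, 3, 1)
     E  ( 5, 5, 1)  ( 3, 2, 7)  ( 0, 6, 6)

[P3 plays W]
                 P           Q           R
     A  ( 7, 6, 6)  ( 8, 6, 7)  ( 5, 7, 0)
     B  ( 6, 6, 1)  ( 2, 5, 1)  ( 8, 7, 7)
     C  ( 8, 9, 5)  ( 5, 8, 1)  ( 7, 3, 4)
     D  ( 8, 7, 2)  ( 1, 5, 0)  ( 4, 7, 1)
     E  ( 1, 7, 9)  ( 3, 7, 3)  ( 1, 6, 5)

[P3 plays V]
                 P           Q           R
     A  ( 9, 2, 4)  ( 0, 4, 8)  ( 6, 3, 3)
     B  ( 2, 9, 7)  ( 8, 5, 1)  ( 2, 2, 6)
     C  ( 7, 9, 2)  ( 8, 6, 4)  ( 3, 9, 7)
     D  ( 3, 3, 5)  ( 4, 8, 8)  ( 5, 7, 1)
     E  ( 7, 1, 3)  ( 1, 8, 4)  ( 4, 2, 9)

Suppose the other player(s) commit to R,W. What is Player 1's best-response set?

u_1(A vs R,W) = 5
u_1(B vs R,W) = 8
u_1(C vs R,W) = 7
u_1(D vs R,W) = 4
u_1(E vs R,W) = 1
max payoff 8 at {B}

argmax u_1 = {B}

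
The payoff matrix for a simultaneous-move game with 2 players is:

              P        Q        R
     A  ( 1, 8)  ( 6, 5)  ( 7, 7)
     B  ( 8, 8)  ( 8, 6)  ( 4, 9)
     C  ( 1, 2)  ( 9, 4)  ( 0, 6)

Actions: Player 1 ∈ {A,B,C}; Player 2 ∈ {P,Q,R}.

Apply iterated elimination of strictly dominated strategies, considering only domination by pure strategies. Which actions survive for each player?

P2 drop Q (R beats it: A:7>5 B:9>6 C:6>4)
P1 drop C (B beats it: P:8>1 R:4>0)
P1→{A,B} P2→{P,R}

Remaining: P1:{A,B} P2:{P,R}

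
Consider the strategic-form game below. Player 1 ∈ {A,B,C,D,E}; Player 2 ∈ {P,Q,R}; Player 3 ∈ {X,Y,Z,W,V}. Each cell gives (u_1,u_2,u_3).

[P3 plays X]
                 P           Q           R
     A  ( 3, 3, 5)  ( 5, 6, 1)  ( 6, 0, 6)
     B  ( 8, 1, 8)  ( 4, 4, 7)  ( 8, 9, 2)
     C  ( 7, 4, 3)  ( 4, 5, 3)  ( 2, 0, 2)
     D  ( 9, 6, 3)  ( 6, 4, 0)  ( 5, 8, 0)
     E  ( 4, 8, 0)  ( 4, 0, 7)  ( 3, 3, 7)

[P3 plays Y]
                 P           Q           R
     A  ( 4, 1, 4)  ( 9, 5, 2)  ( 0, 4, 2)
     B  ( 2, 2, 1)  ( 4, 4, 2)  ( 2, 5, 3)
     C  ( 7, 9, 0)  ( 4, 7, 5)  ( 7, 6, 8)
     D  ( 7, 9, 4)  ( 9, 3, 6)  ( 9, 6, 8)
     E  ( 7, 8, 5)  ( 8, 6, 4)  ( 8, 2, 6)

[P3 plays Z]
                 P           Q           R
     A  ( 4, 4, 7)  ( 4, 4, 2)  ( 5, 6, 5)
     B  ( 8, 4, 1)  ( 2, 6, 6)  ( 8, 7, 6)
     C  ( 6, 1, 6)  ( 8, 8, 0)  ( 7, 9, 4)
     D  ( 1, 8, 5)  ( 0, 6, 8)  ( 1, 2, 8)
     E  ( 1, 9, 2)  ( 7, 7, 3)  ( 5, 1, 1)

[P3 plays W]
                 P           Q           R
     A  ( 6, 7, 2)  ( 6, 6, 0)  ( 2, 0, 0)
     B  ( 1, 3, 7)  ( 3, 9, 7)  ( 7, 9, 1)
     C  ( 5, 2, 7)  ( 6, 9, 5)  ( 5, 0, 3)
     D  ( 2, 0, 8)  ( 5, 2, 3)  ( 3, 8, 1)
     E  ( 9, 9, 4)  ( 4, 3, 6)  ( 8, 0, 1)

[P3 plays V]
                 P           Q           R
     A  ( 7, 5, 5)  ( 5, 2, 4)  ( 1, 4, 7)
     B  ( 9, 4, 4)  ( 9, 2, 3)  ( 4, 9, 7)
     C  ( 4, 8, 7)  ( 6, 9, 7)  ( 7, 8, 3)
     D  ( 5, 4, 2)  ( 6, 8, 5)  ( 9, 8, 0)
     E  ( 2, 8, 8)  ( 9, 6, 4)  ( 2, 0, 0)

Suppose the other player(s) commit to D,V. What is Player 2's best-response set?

u_2(P vs D,V) = 4
u_2(Q vs D,V) = 8
u_2(R vs D,V) = 8
max payoff 8 at {Q,R}

P2 best: {Q,R}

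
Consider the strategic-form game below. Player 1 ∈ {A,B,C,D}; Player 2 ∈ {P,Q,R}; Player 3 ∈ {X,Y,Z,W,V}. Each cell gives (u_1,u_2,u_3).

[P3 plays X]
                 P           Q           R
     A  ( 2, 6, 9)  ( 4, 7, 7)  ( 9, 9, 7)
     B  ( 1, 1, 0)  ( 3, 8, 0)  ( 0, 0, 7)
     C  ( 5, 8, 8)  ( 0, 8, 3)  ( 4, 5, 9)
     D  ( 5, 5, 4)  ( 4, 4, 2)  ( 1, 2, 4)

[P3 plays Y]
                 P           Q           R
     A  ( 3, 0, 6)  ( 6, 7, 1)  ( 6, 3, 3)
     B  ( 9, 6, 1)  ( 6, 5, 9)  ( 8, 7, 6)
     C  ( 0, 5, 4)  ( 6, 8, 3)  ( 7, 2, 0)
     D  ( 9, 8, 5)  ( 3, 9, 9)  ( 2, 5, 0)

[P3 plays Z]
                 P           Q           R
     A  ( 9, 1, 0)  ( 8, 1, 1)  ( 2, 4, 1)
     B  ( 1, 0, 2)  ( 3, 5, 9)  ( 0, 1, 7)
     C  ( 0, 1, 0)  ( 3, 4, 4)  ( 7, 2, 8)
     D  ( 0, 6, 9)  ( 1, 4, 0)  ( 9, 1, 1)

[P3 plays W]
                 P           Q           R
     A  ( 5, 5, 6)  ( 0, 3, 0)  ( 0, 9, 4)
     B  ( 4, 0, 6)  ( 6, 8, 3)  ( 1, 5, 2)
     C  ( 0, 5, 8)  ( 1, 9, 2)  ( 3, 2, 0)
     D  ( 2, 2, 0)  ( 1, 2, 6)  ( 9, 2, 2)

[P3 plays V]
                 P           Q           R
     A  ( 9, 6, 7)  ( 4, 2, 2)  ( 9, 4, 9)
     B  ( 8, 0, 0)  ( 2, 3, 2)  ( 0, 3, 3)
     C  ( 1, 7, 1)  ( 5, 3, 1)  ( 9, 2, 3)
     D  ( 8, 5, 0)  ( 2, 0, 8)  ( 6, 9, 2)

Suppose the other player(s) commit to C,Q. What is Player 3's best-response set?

P3 best: {Z}

u_3(X vs C,Q) = 3
u_3(Y vs C,Q) = 3
u_3(Z vs C,Q) = 4
u_3(W vs C,Q) = 2
u_3(V vs C,Q) = 1
max payoff 4 at {Z}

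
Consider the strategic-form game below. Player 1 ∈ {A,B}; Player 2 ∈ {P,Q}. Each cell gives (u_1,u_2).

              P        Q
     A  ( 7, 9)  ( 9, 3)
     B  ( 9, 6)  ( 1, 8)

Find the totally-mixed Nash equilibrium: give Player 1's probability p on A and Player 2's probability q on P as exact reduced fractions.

P1 indiff ⇒ q·7+(1-q)·9 = q·9+(1-q)·1 ⇒ q(-2) = (1-q)(-8) ⇒ q = 4/5
P2 indiff ⇒ p·9+(1-p)·6 = p·3+(1-p)·8 ⇒ p(6) = (1-p)(2) ⇒ p = 1/4

(p,q) = (1/4, 4/5)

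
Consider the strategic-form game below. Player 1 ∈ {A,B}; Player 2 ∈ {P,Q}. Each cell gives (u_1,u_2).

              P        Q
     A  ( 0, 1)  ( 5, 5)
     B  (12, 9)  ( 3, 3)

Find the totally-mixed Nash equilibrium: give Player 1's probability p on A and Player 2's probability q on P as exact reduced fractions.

P1 mixes 3/5 on A; P2 mixes 1/7 on P

P1 indiff ⇒ q·0+(1-q)·5 = q·12+(1-q)·3 ⇒ q(-12) = (1-q)(-2) ⇒ q = 1/7
P2 indiff ⇒ p·1+(1-p)·9 = p·5+(1-p)·3 ⇒ p(-4) = (1-p)(-6) ⇒ p = 3/5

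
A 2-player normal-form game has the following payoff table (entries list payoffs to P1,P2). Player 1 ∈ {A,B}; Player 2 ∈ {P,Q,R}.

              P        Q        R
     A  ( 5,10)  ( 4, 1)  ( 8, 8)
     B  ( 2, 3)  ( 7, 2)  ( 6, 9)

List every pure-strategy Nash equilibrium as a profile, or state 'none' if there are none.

(A,P): NE
(A,Q): not NE [P1→B gives 7>4; P2→P gives 10>1]
(A,R): not NE [P2→P gives 10>8]
(B,P): not NE [P1→A gives 5>2; P2→R gives 9>3]
(B,Q): not NE [P2→R gives 9>2]
(B,R): not NE [P1→A gives 8>6]

Nash profiles: (A,P)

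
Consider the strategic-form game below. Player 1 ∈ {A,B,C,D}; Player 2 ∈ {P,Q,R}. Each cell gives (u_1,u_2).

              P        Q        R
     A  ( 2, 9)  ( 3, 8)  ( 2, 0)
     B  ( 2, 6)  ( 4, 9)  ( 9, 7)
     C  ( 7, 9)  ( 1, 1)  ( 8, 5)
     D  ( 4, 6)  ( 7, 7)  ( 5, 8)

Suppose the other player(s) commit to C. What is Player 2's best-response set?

u_2(P vs C) = 9
u_2(Q vs C) = 1
u_2(R vs C) = 5
max payoff 9 at {P}

P2 best: {P}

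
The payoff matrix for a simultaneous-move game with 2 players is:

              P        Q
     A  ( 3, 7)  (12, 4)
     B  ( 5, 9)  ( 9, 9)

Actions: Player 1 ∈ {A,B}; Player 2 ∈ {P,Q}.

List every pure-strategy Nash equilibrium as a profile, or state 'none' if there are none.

(A,P): not NE [P1→B gives 5>3]
(A,Q): not NE [P2→P gives 7>4]
(B,P): NE
(B,Q): not NE [P1→A gives 12>9]

PSNE = {(B,P)}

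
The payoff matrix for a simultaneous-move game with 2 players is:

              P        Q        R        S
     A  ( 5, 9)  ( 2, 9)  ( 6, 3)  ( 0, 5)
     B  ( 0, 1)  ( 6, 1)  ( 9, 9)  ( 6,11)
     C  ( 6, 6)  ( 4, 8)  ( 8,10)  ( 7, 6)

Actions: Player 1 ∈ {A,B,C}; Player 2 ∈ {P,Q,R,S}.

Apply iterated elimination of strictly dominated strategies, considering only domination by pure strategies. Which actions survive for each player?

IESDS → P1:{B,C} P2:{R,S}

P1 drop A (C beats it: P:6>5 Q:4>2 R:8>6 S:7>0)
P2 drop P (R beats it: B:9>1 C:10>6)
P2 drop Q (R beats it: B:9>1 C:10>8)
P1→{B,C} P2→{R,S}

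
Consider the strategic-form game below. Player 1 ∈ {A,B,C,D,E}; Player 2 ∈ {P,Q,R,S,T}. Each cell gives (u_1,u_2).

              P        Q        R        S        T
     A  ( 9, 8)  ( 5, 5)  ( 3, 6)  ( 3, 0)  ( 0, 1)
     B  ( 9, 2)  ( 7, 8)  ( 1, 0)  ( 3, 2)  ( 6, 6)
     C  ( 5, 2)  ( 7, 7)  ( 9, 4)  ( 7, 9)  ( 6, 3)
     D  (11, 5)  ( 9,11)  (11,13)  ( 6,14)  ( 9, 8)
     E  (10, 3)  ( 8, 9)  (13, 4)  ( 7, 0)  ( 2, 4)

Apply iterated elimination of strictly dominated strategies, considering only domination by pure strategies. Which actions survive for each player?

Survivors P1:{C,D,E} P2:{Q,R,S}

P1 drop A (D beats it: P:11>9 Q:9>5 R:11>3 S:6>3 T:9>0)
P1 drop B (D beats it: P:11>9 Q:9>7 R:11>1 S:6>3 T:9>6)
P2 drop P (Q beats it: C:7>2 D:11>5 E:9>3)
P2 drop T (Q beats it: C:7>3 D:11>8 E:9>4)
P1→{C,D,E} P2→{Q,R,S}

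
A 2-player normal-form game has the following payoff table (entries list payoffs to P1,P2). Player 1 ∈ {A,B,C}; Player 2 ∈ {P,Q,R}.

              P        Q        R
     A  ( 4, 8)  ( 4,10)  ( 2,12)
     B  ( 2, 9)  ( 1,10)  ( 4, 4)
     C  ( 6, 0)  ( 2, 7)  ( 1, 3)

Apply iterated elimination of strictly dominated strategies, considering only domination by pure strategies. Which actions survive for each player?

P2 drop P (Q beats it: A:10>8 B:10>9 C:7>0)
P1 drop C (A beats it: Q:4>2 R:2>1)
P1→{A,B} P2→{Q,R}

Survivors P1:{A,B} P2:{Q,R}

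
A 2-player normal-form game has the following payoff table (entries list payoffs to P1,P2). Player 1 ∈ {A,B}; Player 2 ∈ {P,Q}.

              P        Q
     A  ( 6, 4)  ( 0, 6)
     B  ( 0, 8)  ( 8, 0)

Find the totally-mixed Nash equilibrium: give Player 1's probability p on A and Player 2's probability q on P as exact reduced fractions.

P1 mixes 4/5 on A; P2 mixes 4/7 on P

P1 indiff ⇒ q·6+(1-q)·0 = q·0+(1-q)·8 ⇒ q(6) = (1-q)(8) ⇒ q = 4/7
P2 indiff ⇒ p·4+(1-p)·8 = p·6+(1-p)·0 ⇒ p(-2) = (1-p)(-8) ⇒ p = 4/5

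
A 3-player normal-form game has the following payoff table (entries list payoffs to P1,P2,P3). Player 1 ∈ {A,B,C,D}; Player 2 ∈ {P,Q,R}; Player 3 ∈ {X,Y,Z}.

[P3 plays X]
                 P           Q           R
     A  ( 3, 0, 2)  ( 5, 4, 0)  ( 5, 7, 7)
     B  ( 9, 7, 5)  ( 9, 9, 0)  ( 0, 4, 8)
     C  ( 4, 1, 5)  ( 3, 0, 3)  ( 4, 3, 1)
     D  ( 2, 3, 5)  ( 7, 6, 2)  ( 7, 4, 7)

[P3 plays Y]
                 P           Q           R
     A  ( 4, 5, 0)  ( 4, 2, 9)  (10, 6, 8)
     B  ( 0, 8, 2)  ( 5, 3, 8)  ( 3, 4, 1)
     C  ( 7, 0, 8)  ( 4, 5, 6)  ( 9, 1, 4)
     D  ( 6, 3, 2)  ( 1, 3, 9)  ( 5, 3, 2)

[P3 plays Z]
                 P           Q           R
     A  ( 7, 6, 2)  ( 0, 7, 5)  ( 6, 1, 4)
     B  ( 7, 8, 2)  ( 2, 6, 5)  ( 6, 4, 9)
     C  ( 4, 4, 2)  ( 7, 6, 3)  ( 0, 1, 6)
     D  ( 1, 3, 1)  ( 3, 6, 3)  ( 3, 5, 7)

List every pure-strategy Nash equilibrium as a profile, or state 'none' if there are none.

Nash profiles: (A,R,Y)

(A,P,X): not NE [P1→B gives 9>3; P2→R gives 7>0]
(A,P,Y): not NE [P1→C gives 7>4; P2→R gives 6>5; P3→Z gives 2>0]
(A,P,Z): not NE [P2→Q gives 7>6]
(A,Q,X): not NE [P1→B gives 9>5; P2→R gives 7>4; P3→Y gives 9>0]
(A,Q,Y): not NE [P1→B gives 5>4; P2→R gives 6>2]
(A,Q,Z): not NE [P1→C gives 7>0; P3→Y gives 9>5]
(A,R,X): not NE [P1→D gives 7>5; P3→Y gives 8>7]
(A,R,Y): NE
(A,R,Z): not NE [P2→Q gives 7>1; P3→Y gives 8>4]
(B,P,X): not NE [P2→Q gives 9>7]
(B,P,Y): not NE [P1→C gives 7>0; P3→X gives 5>2]
(B,P,Z): not NE [P3→X gives 5>2]
(B,Q,X): not NE [P3→Y gives 8>0]
(B,Q,Y): not NE [P2→P gives 8>3]
(B,Q,Z): not NE [P1→C gives 7>2; P2→P gives 8>6; P3→Y gives 8>5]
(B,R,X): not NE [P1→D gives 7>0; P2→Q gives 9>4; P3→Z gives 9>8]
(B,R,Y): not NE [P1→A gives 10>3; P2→P gives 8>4; P3→Z gives 9>1]
(B,R,Z): not NE [P2→P gives 8>4]
(C,P,X): not NE [P1→B gives 9>4; P2→R gives 3>1; P3→Y gives 8>5]
(C,P,Y): not NE [P2→Q gives 5>0]
(C,P,Z): not NE [P1→B gives 7>4; P2→Q gives 6>4; P3→Y gives 8>2]
(C,Q,X): not NE [P1→B gives 9>3; P2→R gives 3>0; P3→Y gives 6>3]
(C,Q,Y): not NE [P1→B gives 5>4]
(C,Q,Z): not NE [P3→Y gives 6>3]
(C,R,X): not NE [P1→D gives 7>4; P3→Z gives 6>1]
(C,R,Y): not NE [P1→A gives 10>9; P2→Q gives 5>1; P3→Z gives 6>4]
(C,R,Z): not NE [P1→B gives 6>0; P2→Q gives 6>1]
(D,P,X): not NE [P1→B gives 9>2; P2→Q gives 6>3]
(D,P,Y): not NE [P1→C gives 7>6; P3→X gives 5>2]
(D,P,Z): not NE [P1→B gives 7>1; P2→Q gives 6>3; P3→X gives 5>1]
(D,Q,X): not NE [P1→B gives 9>7; P3→Y gives 9>2]
(D,Q,Y): not NE [P1→B gives 5>1]
(D,Q,Z): not NE [P1→C gives 7>3; P3→Y gives 9>3]
(D,R,X): not NE [P2→Q gives 6>4]
(D,R,Y): not NE [P1→A gives 10>5; P3→Z gives 7>2]
(D,R,Z): not NE [P1→B gives 6>3; P2→Q gives 6>5]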